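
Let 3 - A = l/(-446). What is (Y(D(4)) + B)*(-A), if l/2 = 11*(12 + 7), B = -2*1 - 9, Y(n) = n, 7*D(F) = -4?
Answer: 71118/1561 ≈ 45.559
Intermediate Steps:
D(F) = -4/7 (D(F) = (1/7)*(-4) = -4/7)
B = -11 (B = -2 - 9 = -11)
l = 418 (l = 2*(11*(12 + 7)) = 2*(11*19) = 2*209 = 418)
A = 878/223 (A = 3 - 418/(-446) = 3 - 418*(-1)/446 = 3 - 1*(-209/223) = 3 + 209/223 = 878/223 ≈ 3.9372)
(Y(D(4)) + B)*(-A) = (-4/7 - 11)*(-1*878/223) = -81/7*(-878/223) = 71118/1561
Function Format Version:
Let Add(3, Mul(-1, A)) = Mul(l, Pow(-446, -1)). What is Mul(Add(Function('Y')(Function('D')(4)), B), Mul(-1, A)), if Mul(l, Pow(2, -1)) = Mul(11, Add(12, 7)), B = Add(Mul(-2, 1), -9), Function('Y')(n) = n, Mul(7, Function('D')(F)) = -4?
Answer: Rational(71118, 1561) ≈ 45.559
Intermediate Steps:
Function('D')(F) = Rational(-4, 7) (Function('D')(F) = Mul(Rational(1, 7), -4) = Rational(-4, 7))
B = -11 (B = Add(-2, -9) = -11)
l = 418 (l = Mul(2, Mul(11, Add(12, 7))) = Mul(2, Mul(11, 19)) = Mul(2, 209) = 418)
A = Rational(878, 223) (A = Add(3, Mul(-1, Mul(418, Pow(-446, -1)))) = Add(3, Mul(-1, Mul(418, Rational(-1, 446)))) = Add(3, Mul(-1, Rational(-209, 223))) = Add(3, Rational(209, 223)) = Rational(878, 223) ≈ 3.9372)
Mul(Add(Function('Y')(Function('D')(4)), B), Mul(-1, A)) = Mul(Add(Rational(-4, 7), -11), Mul(-1, Rational(878, 223))) = Mul(Rational(-81, 7), Rational(-878, 223)) = Rational(71118, 1561)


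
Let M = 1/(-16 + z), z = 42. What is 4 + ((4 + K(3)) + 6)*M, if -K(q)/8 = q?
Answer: 45/13 ≈ 3.4615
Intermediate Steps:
K(q) = -8*q
M = 1/26 (M = 1/(-16 + 42) = 1/26 ≈ 0.038462)
4 + ((4 + K(3)) + 6)*M = 4 + ((4 - 8*3) + 6)*(1/26) = 4 + ((4 - 24) + 6)*(1/26) = 4 + (-20 + 6)*(1/26) = 4 - 14*1/26 = 4 - 7/13 = 45/13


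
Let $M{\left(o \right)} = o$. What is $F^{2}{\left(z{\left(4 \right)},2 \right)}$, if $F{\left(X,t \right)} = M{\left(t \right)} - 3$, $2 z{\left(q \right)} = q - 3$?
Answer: $1$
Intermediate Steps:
$z{\left(q \right)} = - \frac{3}{2} + \frac{q}{2}$ ($z{\left(q \right)} = \frac{q - 3}{2} = \frac{-3 + q}{2} = - \frac{3}{2} + \frac{q}{2}$)
$F{\left(X,t \right)} = -3 + t$ ($F{\left(X,t \right)} = t - 3 = -3 + t$)
$F^{2}{\left(z{\left(4 \right)},2 \right)} = \left(-3 + 2\right)^{2} = \left(-1\right)^{2} = 1$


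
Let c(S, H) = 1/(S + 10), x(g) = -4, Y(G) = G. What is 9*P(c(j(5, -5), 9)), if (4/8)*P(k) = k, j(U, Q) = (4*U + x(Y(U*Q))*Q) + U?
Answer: 18/55 ≈ 0.32727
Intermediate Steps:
j(U, Q) = -4*Q + 5*U (j(U, Q) = (4*U - 4*Q) + U = (-4*Q + 4*U) + U = -4*Q + 5*U)
c(S, H) = 1/(10 + S)
P(k) = 2*k
9*P(c(j(5, -5), 9)) = 9*(2/(10 + (-4*(-5) + 5*5))) = 9*(2/(10 + (20 + 25))) = 9*(2/(10 + 45)) = 9*(2/55) = 18/55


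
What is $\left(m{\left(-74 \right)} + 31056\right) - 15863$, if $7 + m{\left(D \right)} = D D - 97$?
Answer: $20565$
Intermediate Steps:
$m{\left(D \right)} = -104 + D^{2}$ ($m{\left(D \right)} = -7 + \left(D D - 97\right) = -7 + \left(D^{2} - 97\right) = -7 + \left(-97 + D^{2}\right) = -104 + D^{2}$)
$\left(m{\left(-74 \right)} + 31056\right) - 15863 = \left(\left(-104 + \left(-74\right)^{2}\right) + 31056\right) - 15863 = \left(\left(-104 + 5476\right) + 31056\right) - 15863 = \left(5372 + 31056\right) - 15863 = 36428 - 15863 = 20565$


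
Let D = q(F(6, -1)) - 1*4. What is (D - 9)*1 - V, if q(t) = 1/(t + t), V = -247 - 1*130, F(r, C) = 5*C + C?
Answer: 4367/12 ≈ 363.92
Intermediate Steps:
F(r, C) = 6*C
V = -377 (V = -247 - 130 = -377)
q(t) = 1/(2*t)
D = -49/12 (D = 1/(2*((6*(-1)))) - 1*4 = (½)/(-6) - 4 = (½)*(-⅙) - 4 = -1/12 - 4 = -49/12 ≈ -4.0833)
(D - 9)*1 - V = (-49/12 - 9)*1 - 1*(-377) = -157/12*1 + 377 = -157/12 + 377 = 4367/12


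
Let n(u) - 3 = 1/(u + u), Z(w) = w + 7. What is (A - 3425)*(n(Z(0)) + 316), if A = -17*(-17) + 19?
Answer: -13923639/14 ≈ -9.9455e+5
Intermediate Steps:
Z(w) = 7 + w
n(u) = 3 + 1/(2*u) (n(u) = 3 + 1/(u + u) = 3 + 1/(2*u))
A = 308 (A = 289 + 19 = 308)
(A - 3425)*(n(Z(0)) + 316) = (308 - 3425)*((3 + 1/(2*(7 + 0))) + 316) = -3117*((3 + (1/2)/7) + 316) = -3117*((3 + (1/2)*(1/7)) + 316) = -3117*((3 + 1/14) + 316) = -3117*(43/14 + 316) = -3117*4467/14 = -13923639/14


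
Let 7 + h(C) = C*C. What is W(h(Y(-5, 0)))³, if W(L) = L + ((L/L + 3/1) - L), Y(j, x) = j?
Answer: 64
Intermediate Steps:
h(C) = -7 + C² (h(C) = -7 + C*C = -7 + C²)
W(L) = 4 (W(L) = L + ((1 + 3*1) - L) = L + ((1 + 3) - L) = L + (4 - L) = 4)
W(h(Y(-5, 0)))³ = 4³ = 64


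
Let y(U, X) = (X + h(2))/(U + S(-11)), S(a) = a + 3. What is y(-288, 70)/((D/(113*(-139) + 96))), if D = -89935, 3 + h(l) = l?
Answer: -1077159/26620760 ≈ -0.040463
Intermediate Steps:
h(l) = -3 + l
S(a) = 3 + a
y(U, X) = (-1 + X)/(-8 + U) (y(U, X) = (X + (-3 + 2))/(U + (3 - 11)) = (X - 1)/(U - 8) = (-1 + X)/(-8 + U))
y(-288, 70)/((D/(113*(-139) + 96))) = ((-1 + 70)/(-8 - 288))/((-89935/(113*(-139) + 96))) = (69/(-296))/((-89935/(-15707 + 96))) = (-1/296*69)/((-89935/(-15611))) = -69/(296*((-89935*(-1/15611)))) = -69/(296*89935/15611) = -69/296*15611/89935 = -1077159/26620760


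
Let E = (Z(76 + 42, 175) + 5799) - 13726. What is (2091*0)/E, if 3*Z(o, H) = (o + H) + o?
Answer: 0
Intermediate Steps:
Z(o, H) = H/3 + 2*o/3 (Z(o, H) = ((o + H) + o)/3 = ((H + o) + o)/3 = (H + 2*o)/3 = H/3 + 2*o/3)
E = -7790 (E = (((⅓)*175 + 2*(76 + 42)/3) + 5799) - 13726 = ((175/3 + (⅔)*118) + 5799) - 13726 = ((175/3 + 236/3) + 5799) - 13726 = (137 + 5799) - 13726 = 5936 - 13726 = -7790)
(2091*0)/E = (2091*0)/(-7790) = 0*(-1/7790) = 0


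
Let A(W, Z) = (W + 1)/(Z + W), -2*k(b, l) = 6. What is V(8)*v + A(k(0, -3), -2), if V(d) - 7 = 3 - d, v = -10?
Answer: -98/5 ≈ -19.600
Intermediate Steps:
k(b, l) = -3 (k(b, l) = -½*6 = -3)
A(W, Z) = (1 + W)/(W + Z)
V(d) = 10 - d (V(d) = 7 + (3 - d) = 10 - d)
V(8)*v + A(k(0, -3), -2) = (10 - 1*8)*(-10) + (1 - 3)/(-3 - 2) = (10 - 8)*(-10) - 2/(-5) = 2*(-10) - ⅕*(-2) = -20 + ⅖ = -98/5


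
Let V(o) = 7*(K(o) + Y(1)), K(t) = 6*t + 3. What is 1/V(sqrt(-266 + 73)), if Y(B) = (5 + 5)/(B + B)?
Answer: 2/12271 - 3*I*sqrt(193)/24542 ≈ 0.00016299 - 0.0016982*I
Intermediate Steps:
K(t) = 3 + 6*t
Y(B) = 5/B (Y(B) = 10/((2*B)) = 10*(1/(2*B)) = 5/B)
V(o) = 56 + 42*o (V(o) = 7*((3 + 6*o) + 5/1) = 7*((3 + 6*o) + 5*1) = 7*((3 + 6*o) + 5) = 7*(8 + 6*o) = 56 + 42*o)
1/V(sqrt(-266 + 73)) = 1/(56 + 42*sqrt(-266 + 73)) = 1/(56 + 42*sqrt(-193)) = 1/(56 + 42*(I*sqrt(193))) = 1/(56 + 42*I*sqrt(193))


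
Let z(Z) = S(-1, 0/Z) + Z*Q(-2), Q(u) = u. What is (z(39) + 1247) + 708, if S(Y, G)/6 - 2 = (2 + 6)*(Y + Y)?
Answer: 1793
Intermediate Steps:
S(Y, G) = 12 + 96*Y (S(Y, G) = 12 + 6*((2 + 6)*(Y + Y)) = 12 + 6*(8*(2*Y)) = 12 + 6*(16*Y) = 12 + 96*Y)
z(Z) = -84 - 2*Z (z(Z) = (12 + 96*(-1)) + Z*(-2) = (12 - 96) - 2*Z = -84 - 2*Z)
(z(39) + 1247) + 708 = ((-84 - 2*39) + 1247) + 708 = ((-84 - 78) + 1247) + 708 = (-162 + 1247) + 708 = 1085 + 708 = 1793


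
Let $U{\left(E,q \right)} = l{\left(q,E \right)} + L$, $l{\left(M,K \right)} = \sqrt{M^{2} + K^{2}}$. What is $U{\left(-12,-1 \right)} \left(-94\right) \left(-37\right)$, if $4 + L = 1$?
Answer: $-10434 + 3478 \sqrt{145} \approx 31447.0$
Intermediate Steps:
$L = -3$ ($L = -4 + 1 = -3$)
$l{\left(M,K \right)} = \sqrt{K^{2} + M^{2}}$
$U{\left(E,q \right)} = -3 + \sqrt{E^{2} + q^{2}}$ ($U{\left(E,q \right)} = \sqrt{E^{2} + q^{2}} - 3 = -3 + \sqrt{E^{2} + q^{2}}$)
$U{\left(-12,-1 \right)} \left(-94\right) \left(-37\right) = \left(-3 + \sqrt{\left(-12\right)^{2} + \left(-1\right)^{2}}\right) \left(-94\right) \left(-37\right) = \left(-3 + \sqrt{144 + 1}\right) \left(-94\right) \left(-37\right) = \left(-3 + \sqrt{145}\right) \left(-94\right) \left(-37\right) = \left(282 - 94 \sqrt{145}\right) \left(-37\right) = -10434 + 3478 \sqrt{145}$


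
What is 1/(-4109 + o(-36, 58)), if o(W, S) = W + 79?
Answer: -1/4066 ≈ -0.00024594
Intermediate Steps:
o(W, S) = 79 + W
1/(-4109 + o(-36, 58)) = 1/(-4109 + (79 - 36)) = 1/(-4109 + 43) = 1/(-4066) = -1/4066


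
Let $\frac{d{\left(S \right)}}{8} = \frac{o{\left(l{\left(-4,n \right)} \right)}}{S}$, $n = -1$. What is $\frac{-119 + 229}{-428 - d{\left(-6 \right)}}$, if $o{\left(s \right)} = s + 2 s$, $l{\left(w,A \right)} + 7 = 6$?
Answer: $- \frac{55}{216} \approx -0.25463$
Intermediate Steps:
$l{\left(w,A \right)} = -1$ ($l{\left(w,A \right)} = -7 + 6 = -1$)
$o{\left(s \right)} = 3 s$
$d{\left(S \right)} = - \frac{24}{S}$ ($d{\left(S \right)} = 8 \frac{3 \left(-1\right)}{S} = 8 \left(- \frac{3}{S}\right) = - \frac{24}{S}$)
$\frac{-119 + 229}{-428 - d{\left(-6 \right)}} = \frac{-119 + 229}{-428 - - \frac{24}{-6}} = \frac{110}{-428 - \left(-24\right) \left(- \frac{1}{6}\right)} = \frac{110}{-428 - 4} = \frac{110}{-432} = 110 \left(- \frac{1}{432}\right) = - \frac{55}{216}$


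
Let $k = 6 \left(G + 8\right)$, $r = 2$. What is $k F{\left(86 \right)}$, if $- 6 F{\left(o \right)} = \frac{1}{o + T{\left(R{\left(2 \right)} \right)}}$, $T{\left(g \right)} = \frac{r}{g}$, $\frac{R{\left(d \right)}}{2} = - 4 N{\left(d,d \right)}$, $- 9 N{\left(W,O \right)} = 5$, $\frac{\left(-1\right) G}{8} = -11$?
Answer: $- \frac{1920}{1729} \approx -1.1105$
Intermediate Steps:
$G = 88$ ($G = \left(-8\right) \left(-11\right) = 88$)
$N{\left(W,O \right)} = - \frac{5}{9}$ ($N{\left(W,O \right)} = \left(- \frac{1}{9}\right) 5 = - \frac{5}{9}$)
$k = 576$ ($k = 6 \left(88 + 8\right) = 6 \cdot 96 = 576$)
$R{\left(d \right)} = \frac{40}{9}$ ($R{\left(d \right)} = 2 \left(\left(-4\right) \left(- \frac{5}{9}\right)\right) = 2 \cdot \frac{20}{9} = \frac{40}{9}$)
$T{\left(g \right)} = \frac{2}{g}$
$F{\left(o \right)} = - \frac{1}{6 \left(\frac{9}{20} + o\right)}$ ($F{\left(o \right)} = - \frac{1}{6 \left(o + \frac{2}{\frac{40}{9}}\right)} = - \frac{1}{6 \left(o + 2 \cdot \frac{9}{40}\right)} = - \frac{1}{6 \left(o + \frac{9}{20}\right)} = - \frac{1}{6 \left(\frac{9}{20} + o\right)}$)
$k F{\left(86 \right)} = 576 \left(- \frac{10}{27 + 60 \cdot 86}\right) = 576 \left(- \frac{10}{27 + 5160}\right) = 576 \left(- \frac{10}{5187}\right) = - \frac{1920}{1729}$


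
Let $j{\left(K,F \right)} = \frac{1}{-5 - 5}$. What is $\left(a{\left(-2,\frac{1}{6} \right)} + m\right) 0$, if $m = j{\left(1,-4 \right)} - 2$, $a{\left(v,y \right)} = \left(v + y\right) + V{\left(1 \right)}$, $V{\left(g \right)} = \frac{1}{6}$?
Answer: $0$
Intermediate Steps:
$V{\left(g \right)} = \frac{1}{6}$
$j{\left(K,F \right)} = - \frac{1}{10}$ ($j{\left(K,F \right)} = \frac{1}{-10} = - \frac{1}{10}$)
$a{\left(v,y \right)} = \frac{1}{6} + v + y$ ($a{\left(v,y \right)} = \left(v + y\right) + \frac{1}{6} = \frac{1}{6} + v + y$)
$m = - \frac{21}{10}$ ($m = - \frac{1}{10} - 2 = - \frac{21}{10} \approx -2.1$)
$\left(a{\left(-2,\frac{1}{6} \right)} + m\right) 0 = \left(\left(\frac{1}{6} - 2 + \frac{1}{6}\right) - \frac{21}{10}\right) 0 = \left(- \frac{5}{3} - \frac{21}{10}\right) 0 = \left(- \frac{113}{30}\right) 0 = 0$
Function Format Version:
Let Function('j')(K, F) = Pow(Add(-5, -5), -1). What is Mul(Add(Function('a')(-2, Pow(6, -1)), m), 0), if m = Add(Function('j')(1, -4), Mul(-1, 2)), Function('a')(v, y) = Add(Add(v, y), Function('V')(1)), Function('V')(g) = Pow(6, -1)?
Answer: 0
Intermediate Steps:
Function('V')(g) = Rational(1, 6)
Function('j')(K, F) = Rational(-1, 10) (Function('j')(K, F) = Pow(-10, -1) = Rational(-1, 10))
Function('a')(v, y) = Add(Rational(1, 6), v, y) (Function('a')(v, y) = Add(Add(v, y), Rational(1, 6)) = Add(Rational(1, 6), v, y))
m = Rational(-21, 10) (m = Add(Rational(-1, 10), Mul(-1, 2)) = Add(Rational(-1, 10), -2) = Rational(-21, 10) ≈ -2.1000)
Mul(Add(Function('a')(-2, Pow(6, -1)), m), 0) = Mul(Add(Add(Rational(1, 6), -2, Pow(6, -1)), Rational(-21, 10)), 0) = Mul(Add(Add(Rational(1, 6), -2, Rational(1, 6)), Rational(-21, 10)), 0) = Mul(Add(Rational(-5, 3), Rational(-21, 10)), 0) = Mul(Rational(-113, 30), 0) = 0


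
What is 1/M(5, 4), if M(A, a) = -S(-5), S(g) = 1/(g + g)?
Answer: 10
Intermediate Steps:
S(g) = 1/(2*g)
M(A, a) = 1/10 (M(A, a) = -1/(2*(-5)) = -(-1)/(2*5) = -1*(-1/10) = 1/10)
1/M(5, 4) = 1/(1/10) = 10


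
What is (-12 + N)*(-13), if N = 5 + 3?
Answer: 52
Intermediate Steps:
N = 8
(-12 + N)*(-13) = (-12 + 8)*(-13) = -4*(-13) = 52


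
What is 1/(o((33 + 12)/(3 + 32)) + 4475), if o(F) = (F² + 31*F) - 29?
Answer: 49/219888 ≈ 0.00022284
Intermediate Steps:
o(F) = -29 + F² + 31*F
1/(o((33 + 12)/(3 + 32)) + 4475) = 1/((-29 + ((33 + 12)/(3 + 32))² + 31*((33 + 12)/(3 + 32))) + 4475) = 1/((-29 + (45/35)² + 31*(45/35)) + 4475) = 1/((-29 + (45*(1/35))² + 31*(45*(1/35))) + 4475) = 1/((-29 + (9/7)² + 31*(9/7)) + 4475) = 1/((-29 + 81/49 + 279/7) + 4475) = 1/(613/49 + 4475) = 1/(219888/49) = 49/219888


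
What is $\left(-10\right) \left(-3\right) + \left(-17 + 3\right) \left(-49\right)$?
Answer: $716$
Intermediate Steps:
$\left(-10\right) \left(-3\right) + \left(-17 + 3\right) \left(-49\right) = 30 - -686 = 30 + 686 = 716$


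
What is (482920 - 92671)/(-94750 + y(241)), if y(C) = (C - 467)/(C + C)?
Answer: -10450001/2537207 ≈ -4.1187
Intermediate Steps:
y(C) = (-467 + C)/(2*C) (y(C) = (-467 + C)/((2*C)) = (-467 + C)*(1/(2*C)) = (-467 + C)/(2*C))
(482920 - 92671)/(-94750 + y(241)) = (482920 - 92671)/(-94750 + (½)*(-467 + 241)/241) = 390249/(-94750 + (½)*(1/241)*(-226)) = 390249/(-94750 - 113/241) = 390249/(-22834863/241) = 390249*(-241/22834863) = -10450001/2537207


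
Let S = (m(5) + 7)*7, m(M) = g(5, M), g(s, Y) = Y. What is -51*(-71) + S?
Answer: 3705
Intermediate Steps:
m(M) = M
S = 84 (S = (5 + 7)*7 = 12*7 = 84)
-51*(-71) + S = -51*(-71) + 84 = 3621 + 84 = 3705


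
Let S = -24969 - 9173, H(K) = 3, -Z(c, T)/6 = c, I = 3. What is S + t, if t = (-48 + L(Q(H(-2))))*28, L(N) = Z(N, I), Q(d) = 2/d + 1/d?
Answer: -35654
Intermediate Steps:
Z(c, T) = -6*c
Q(d) = 3/d (Q(d) = 2/d + 1/d = 3/d)
L(N) = -6*N
t = -1512 (t = (-48 - 18/3)*28 = (-48 - 6*1)*28 = (-48 - 6)*28 = -54*28 = -1512)
S = -34142
S + t = -34142 - 1512 = -35654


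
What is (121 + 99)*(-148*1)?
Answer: -32560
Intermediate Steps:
(121 + 99)*(-148*1) = 220*(-148) = -32560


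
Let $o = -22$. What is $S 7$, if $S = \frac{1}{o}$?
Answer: $- \frac{7}{22} \approx -0.31818$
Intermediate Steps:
$S = - \frac{1}{22}$ ($S = \frac{1}{-22} = - \frac{1}{22} \approx -0.045455$)
$S 7 = \left(- \frac{1}{22}\right) 7 = - \frac{7}{22}$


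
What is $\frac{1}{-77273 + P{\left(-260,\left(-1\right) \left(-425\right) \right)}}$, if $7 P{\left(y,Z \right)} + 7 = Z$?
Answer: $- \frac{7}{540493} \approx -1.2951 \cdot 10^{-5}$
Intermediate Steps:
$P{\left(y,Z \right)} = -1 + \frac{Z}{7}$
$\frac{1}{-77273 + P{\left(-260,\left(-1\right) \left(-425\right) \right)}} = \frac{1}{-77273 - \left(1 - \frac{\left(-1\right) \left(-425\right)}{7}\right)} = \frac{1}{-77273 + \left(-1 + \frac{1}{7} \cdot 425\right)} = \frac{1}{-77273 + \left(-1 + \frac{425}{7}\right)} = \frac{1}{-77273 + \frac{418}{7}} = \frac{1}{- \frac{540493}{7}} = - \frac{7}{540493}$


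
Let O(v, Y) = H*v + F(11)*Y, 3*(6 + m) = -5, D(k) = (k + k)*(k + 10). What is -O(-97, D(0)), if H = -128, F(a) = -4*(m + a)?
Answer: -12416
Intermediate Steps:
D(k) = 2*k*(10 + k) (D(k) = (2*k)*(10 + k) = 2*k*(10 + k))
m = -23/3 (m = -6 + (⅓)*(-5) = -6 - 5/3 = -23/3 ≈ -7.6667)
F(a) = 92/3 - 4*a (F(a) = -4*(-23/3 + a) = 92/3 - 4*a)
O(v, Y) = -128*v - 40*Y/3 (O(v, Y) = -128*v + (92/3 - 4*11)*Y = -128*v + (92/3 - 44)*Y = -128*v - 40*Y/3)
-O(-97, D(0)) = -(-128*(-97) - 80*0*(10 + 0)/3) = -(12416 - 80*0*10/3) = -(12416 - 40/3*0) = -(12416 + 0) = -1*12416 = -12416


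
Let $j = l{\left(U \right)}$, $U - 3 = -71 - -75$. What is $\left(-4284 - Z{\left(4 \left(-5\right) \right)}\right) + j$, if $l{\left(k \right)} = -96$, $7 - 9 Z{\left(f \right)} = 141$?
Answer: $- \frac{39286}{9} \approx -4365.1$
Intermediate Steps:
$Z{\left(f \right)} = - \frac{134}{9}$ ($Z{\left(f \right)} = \frac{7}{9} - \frac{47}{3} = - \frac{134}{9}$)
$U = 7$ ($U = 3 - -4 = 3 + \left(-71 + 75\right) = 3 + 4 = 7$)
$j = -96$
$\left(-4284 - Z{\left(4 \left(-5\right) \right)}\right) + j = \left(-4284 - - \frac{134}{9}\right) - 96 = \left(-4284 + \frac{134}{9}\right) - 96 = - \frac{38422}{9} - 96 = - \frac{39286}{9}$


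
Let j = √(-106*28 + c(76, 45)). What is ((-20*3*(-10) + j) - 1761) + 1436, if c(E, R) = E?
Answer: 275 + 2*I*√723 ≈ 275.0 + 53.777*I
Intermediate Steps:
j = 2*I*√723 (j = √(-106*28 + 76) = √(-2968 + 76) = √(-2892) = 2*I*√723 ≈ 53.777*I)
((-20*3*(-10) + j) - 1761) + 1436 = ((-20*3*(-10) + 2*I*√723) - 1761) + 1436 = ((-60*(-10) + 2*I*√723) - 1761) + 1436 = ((600 + 2*I*√723) - 1761) + 1436 = (-1161 + 2*I*√723) + 1436 = 275 + 2*I*√723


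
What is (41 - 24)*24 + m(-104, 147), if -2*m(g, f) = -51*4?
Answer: 510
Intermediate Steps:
m(g, f) = 102 (m(g, f) = -(-51)*4/2 = -½*(-204) = 102)
(41 - 24)*24 + m(-104, 147) = (41 - 24)*24 + 102 = 17*24 + 102 = 408 + 102 = 510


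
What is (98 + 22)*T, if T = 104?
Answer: 12480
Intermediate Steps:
(98 + 22)*T = (98 + 22)*104 = 120*104 = 12480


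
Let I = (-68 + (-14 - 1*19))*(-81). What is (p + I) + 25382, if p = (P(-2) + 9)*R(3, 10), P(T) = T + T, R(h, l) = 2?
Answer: 33573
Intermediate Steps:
I = 8181 (I = (-68 + (-14 - 19))*(-81) = (-68 - 33)*(-81) = -101*(-81) = 8181)
P(T) = 2*T
p = 10 (p = (2*(-2) + 9)*2 = (-4 + 9)*2 = 5*2 = 10)
(p + I) + 25382 = (10 + 8181) + 25382 = 8191 + 25382 = 33573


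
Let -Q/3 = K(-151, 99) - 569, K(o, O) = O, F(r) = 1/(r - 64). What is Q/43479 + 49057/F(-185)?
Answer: -177034791679/14493 ≈ -1.2215e+7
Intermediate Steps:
F(r) = 1/(-64 + r)
Q = 1410 (Q = -3*(99 - 569) = -3*(-470) = 1410)
Q/43479 + 49057/F(-185) = 1410/43479 + 49057/(1/(-64 - 185)) = 1410*(1/43479) + 49057/(1/(-249)) = 470/14493 + 49057/(-1/249) = 470/14493 + 49057*(-249) = 470/14493 - 12215193 = -177034791679/14493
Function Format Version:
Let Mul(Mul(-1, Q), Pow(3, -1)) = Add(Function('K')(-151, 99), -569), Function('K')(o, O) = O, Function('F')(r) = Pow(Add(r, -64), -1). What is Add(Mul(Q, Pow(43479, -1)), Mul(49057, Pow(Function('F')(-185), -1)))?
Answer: Rational(-177034791679, 14493) ≈ -1.2215e+7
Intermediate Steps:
Function('F')(r) = Pow(Add(-64, r), -1)
Q = 1410 (Q = Mul(-3, Add(99, -569)) = Mul(-3, -470) = 1410)
Add(Mul(Q, Pow(43479, -1)), Mul(49057, Pow(Function('F')(-185), -1))) = Add(Mul(1410, Pow(43479, -1)), Mul(49057, Pow(Pow(Add(-64, -185), -1), -1))) = Add(Mul(1410, Rational(1, 43479)), Mul(49057, Pow(Pow(-249, -1), -1))) = Add(Rational(470, 14493), Mul(49057, Pow(Rational(-1, 249), -1))) = Add(Rational(470, 14493), Mul(49057, -249)) = Add(Rational(470, 14493), -12215193) = Rational(-177034791679, 14493)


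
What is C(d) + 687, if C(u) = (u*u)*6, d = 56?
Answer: 19503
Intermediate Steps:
C(u) = 6*u² (C(u) = u²*6 = 6*u²)
C(d) + 687 = 6*56² + 687 = 6*3136 + 687 = 18816 + 687 = 19503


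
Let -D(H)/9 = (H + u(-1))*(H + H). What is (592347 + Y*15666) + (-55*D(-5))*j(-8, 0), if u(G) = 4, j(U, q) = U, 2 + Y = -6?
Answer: 427419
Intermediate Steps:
Y = -8 (Y = -2 - 6 = -8)
D(H) = -18*H*(4 + H) (D(H) = -9*(H + 4)*(H + H) = -9*(4 + H)*2*H = -18*H*(4 + H))
(592347 + Y*15666) + (-55*D(-5))*j(-8, 0) = (592347 - 8*15666) - (-990)*(-5)*(4 - 5)*(-8) = (592347 - 125328) - (-990)*(-5)*(-1)*(-8) = 467019 - 55*(-90)*(-8) = 467019 + 4950*(-8) = 467019 - 39600 = 427419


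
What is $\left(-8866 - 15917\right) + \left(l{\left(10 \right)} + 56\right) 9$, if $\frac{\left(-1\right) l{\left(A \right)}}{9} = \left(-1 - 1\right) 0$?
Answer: $-24279$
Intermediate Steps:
$l{\left(A \right)} = 0$ ($l{\left(A \right)} = - 9 \left(-1 - 1\right) 0 = - 9 \left(\left(-2\right) 0\right) = \left(-9\right) 0 = 0$)
$\left(-8866 - 15917\right) + \left(l{\left(10 \right)} + 56\right) 9 = \left(-8866 - 15917\right) + \left(0 + 56\right) 9 = -24783 + 56 \cdot 9 = -24783 + 504 = -24279$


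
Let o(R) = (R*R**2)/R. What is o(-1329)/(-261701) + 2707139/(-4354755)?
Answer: -8400007809394/1139643738255 ≈ -7.3707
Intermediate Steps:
o(R) = R**2 (o(R) = R**3/R = R**2)
o(-1329)/(-261701) + 2707139/(-4354755) = (-1329)**2/(-261701) + 2707139/(-4354755) = 1766241*(-1/261701) + 2707139*(-1/4354755) = -1766241/261701 - 2707139/4354755 = -8400007809394/1139643738255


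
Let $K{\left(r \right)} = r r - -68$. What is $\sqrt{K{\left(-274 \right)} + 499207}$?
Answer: $19 \sqrt{1591} \approx 757.86$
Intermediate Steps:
$K{\left(r \right)} = 68 + r^{2}$ ($K{\left(r \right)} = r^{2} + 68 = 68 + r^{2}$)
$\sqrt{K{\left(-274 \right)} + 499207} = \sqrt{\left(68 + \left(-274\right)^{2}\right) + 499207} = \sqrt{\left(68 + 75076\right) + 499207} = \sqrt{75144 + 499207} = \sqrt{574351} = 19 \sqrt{1591}$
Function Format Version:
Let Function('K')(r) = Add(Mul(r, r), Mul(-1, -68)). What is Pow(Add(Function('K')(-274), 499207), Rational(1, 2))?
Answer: Mul(19, Pow(1591, Rational(1, 2))) ≈ 757.86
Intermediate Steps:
Function('K')(r) = Add(68, Pow(r, 2)) (Function('K')(r) = Add(Pow(r, 2), 68) = Add(68, Pow(r, 2)))
Pow(Add(Function('K')(-274), 499207), Rational(1, 2)) = Pow(Add(Add(68, Pow(-274, 2)), 499207), Rational(1, 2)) = Pow(Add(Add(68, 75076), 499207), Rational(1, 2)) = Pow(Add(75144, 499207), Rational(1, 2)) = Pow(574351, Rational(1, 2)) = Mul(19, Pow(1591, Rational(1, 2)))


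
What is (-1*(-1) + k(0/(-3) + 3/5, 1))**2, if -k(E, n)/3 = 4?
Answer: 121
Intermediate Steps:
k(E, n) = -12 (k(E, n) = -3*4 = -12)
(-1*(-1) + k(0/(-3) + 3/5, 1))**2 = (-1*(-1) - 12)**2 = (1 - 12)**2 = (-11)**2 = 121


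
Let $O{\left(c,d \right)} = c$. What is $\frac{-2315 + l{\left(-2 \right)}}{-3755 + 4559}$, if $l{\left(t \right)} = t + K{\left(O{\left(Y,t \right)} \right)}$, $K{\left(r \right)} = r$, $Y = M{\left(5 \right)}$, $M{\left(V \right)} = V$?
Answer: $- \frac{578}{201} \approx -2.8756$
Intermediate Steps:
$Y = 5$
$l{\left(t \right)} = 5 + t$ ($l{\left(t \right)} = t + 5 = 5 + t$)
$\frac{-2315 + l{\left(-2 \right)}}{-3755 + 4559} = \frac{-2315 + \left(5 - 2\right)}{-3755 + 4559} = \frac{-2315 + 3}{804} = \left(-2312\right) \frac{1}{804} = - \frac{578}{201}$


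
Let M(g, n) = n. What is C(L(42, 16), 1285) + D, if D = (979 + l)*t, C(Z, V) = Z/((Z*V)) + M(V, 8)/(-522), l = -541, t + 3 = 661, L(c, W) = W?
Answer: 96659293661/335385 ≈ 2.8820e+5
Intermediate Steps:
t = 658 (t = -3 + 661 = 658)
C(Z, V) = -4/261 + 1/V (C(Z, V) = Z/((Z*V)) + 8/(-522) = Z/((V*Z)) + 8*(-1/522) = Z*(1/(V*Z)) - 4/261 = 1/V - 4/261 = -4/261 + 1/V)
D = 288204 (D = (979 - 541)*658 = 438*658 = 288204)
C(L(42, 16), 1285) + D = (-4/261 + 1/1285) + 288204 = -4879/335385 + 288204 = 96659293661/335385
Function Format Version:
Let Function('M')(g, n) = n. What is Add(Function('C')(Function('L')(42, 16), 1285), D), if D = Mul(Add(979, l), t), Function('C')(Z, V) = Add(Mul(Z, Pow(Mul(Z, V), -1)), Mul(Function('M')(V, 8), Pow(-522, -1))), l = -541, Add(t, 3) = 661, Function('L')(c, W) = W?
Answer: Rational(96659293661, 335385) ≈ 2.8820e+5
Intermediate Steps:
t = 658 (t = Add(-3, 661) = 658)
Function('C')(Z, V) = Add(Rational(-4, 261), Pow(V, -1)) (Function('C')(Z, V) = Add(Mul(Z, Pow(Mul(Z, V), -1)), Mul(8, Pow(-522, -1))) = Add(Mul(Z, Pow(Mul(V, Z), -1)), Mul(8, Rational(-1, 522))) = Add(Mul(Z, Mul(Pow(V, -1), Pow(Z, -1))), Rational(-4, 261)) = Add(Pow(V, -1), Rational(-4, 261)) = Add(Rational(-4, 261), Pow(V, -1)))
D = 288204 (D = Mul(Add(979, -541), 658) = Mul(438, 658) = 288204)
Add(Function('C')(Function('L')(42, 16), 1285), D) = Add(Add(Rational(-4, 261), Pow(1285, -1)), 288204) = Add(Add(Rational(-4, 261), Rational(1, 1285)), 288204) = Add(Rational(-4879, 335385), 288204) = Rational(96659293661, 335385)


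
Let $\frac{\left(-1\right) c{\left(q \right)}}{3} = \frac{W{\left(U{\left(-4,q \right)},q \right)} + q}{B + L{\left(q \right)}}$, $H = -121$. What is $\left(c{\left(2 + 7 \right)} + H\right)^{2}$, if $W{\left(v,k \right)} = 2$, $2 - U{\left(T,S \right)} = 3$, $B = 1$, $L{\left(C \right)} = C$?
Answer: $\frac{1545049}{100} \approx 15450.0$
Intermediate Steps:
$U{\left(T,S \right)} = -1$ ($U{\left(T,S \right)} = 2 - 3 = -1$)
$c{\left(q \right)} = - \frac{3 \left(2 + q\right)}{1 + q}$ ($c{\left(q \right)} = - 3 \frac{2 + q}{1 + q} = - \frac{3 \left(2 + q\right)}{1 + q}$)
$\left(c{\left(2 + 7 \right)} + H\right)^{2} = \left(\frac{3 \left(-2 - \left(2 + 7\right)\right)}{1 + \left(2 + 7\right)} - 121\right)^{2} = \left(\frac{3 \left(-2 - 9\right)}{1 + 9} - 121\right)^{2} = \left(\frac{3 \left(-2 - 9\right)}{10} - 121\right)^{2} = \left(3 \cdot \frac{1}{10} \left(-11\right) - 121\right)^{2} = \left(- \frac{33}{10} - 121\right)^{2} = \left(- \frac{1243}{10}\right)^{2} = \frac{1545049}{100}$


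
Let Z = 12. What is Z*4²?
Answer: 192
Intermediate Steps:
Z*4² = 12*4² = 12*16 = 192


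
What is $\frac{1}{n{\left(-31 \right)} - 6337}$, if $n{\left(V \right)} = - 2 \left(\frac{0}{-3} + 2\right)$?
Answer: $- \frac{1}{6341} \approx -0.0001577$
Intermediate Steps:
$n{\left(V \right)} = -4$ ($n{\left(V \right)} = - 2 \left(0 \left(- \frac{1}{3}\right) + 2\right) = - 2 \left(0 + 2\right) = \left(-2\right) 2 = -4$)
$\frac{1}{n{\left(-31 \right)} - 6337} = \frac{1}{-4 - 6337} = \frac{1}{-6341} = - \frac{1}{6341}$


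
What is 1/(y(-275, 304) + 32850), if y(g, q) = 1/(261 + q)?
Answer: 565/18560251 ≈ 3.0441e-5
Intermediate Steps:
1/(y(-275, 304) + 32850) = 1/(1/(261 + 304) + 32850) = 1/(1/565 + 32850) = 1/(18560251/565) = 565/18560251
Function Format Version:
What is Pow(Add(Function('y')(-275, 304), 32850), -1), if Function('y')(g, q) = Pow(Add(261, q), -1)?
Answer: Rational(565, 18560251) ≈ 3.0441e-5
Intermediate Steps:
Pow(Add(Function('y')(-275, 304), 32850), -1) = Pow(Add(Pow(Add(261, 304), -1), 32850), -1) = Pow(Add(Pow(565, -1), 32850), -1) = Pow(Add(Rational(1, 565), 32850), -1) = Pow(Rational(18560251, 565), -1) = Rational(565, 18560251)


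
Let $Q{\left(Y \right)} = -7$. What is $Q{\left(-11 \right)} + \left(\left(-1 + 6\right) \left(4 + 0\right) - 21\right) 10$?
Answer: $-17$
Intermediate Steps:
$Q{\left(-11 \right)} + \left(\left(-1 + 6\right) \left(4 + 0\right) - 21\right) 10 = -7 + \left(\left(-1 + 6\right) \left(4 + 0\right) - 21\right) 10 = -7 + \left(5 \cdot 4 - 21\right) 10 = -7 + \left(20 - 21\right) 10 = -7 - 10 = -17$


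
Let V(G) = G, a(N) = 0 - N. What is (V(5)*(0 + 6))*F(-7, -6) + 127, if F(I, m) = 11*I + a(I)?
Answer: -1973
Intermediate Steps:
a(N) = -N
F(I, m) = 10*I (F(I, m) = 11*I - I = 10*I)
(V(5)*(0 + 6))*F(-7, -6) + 127 = (5*(0 + 6))*(10*(-7)) + 127 = (5*6)*(-70) + 127 = 30*(-70) + 127 = -2100 + 127 = -1973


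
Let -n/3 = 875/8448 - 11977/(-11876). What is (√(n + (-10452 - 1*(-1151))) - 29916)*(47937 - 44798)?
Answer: -93906324 + 3139*I*√2540569776488777/522544 ≈ -9.3906e+7 + 3.0279e+5*I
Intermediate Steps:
n = -27893299/8360704 (n = -3*(875/8448 - 11977/(-11876)) = -3*(875*(1/8448) - 11977*(-1/11876)) = -3*(875/8448 + 11977/11876) = -3*27893299/25082112 = -27893299/8360704 ≈ -3.3362)
(√(n + (-10452 - 1*(-1151))) - 29916)*(47937 - 44798) = (√(-27893299/8360704 + (-10452 - 1*(-1151))) - 29916)*(47937 - 44798) = (√(-27893299/8360704 + (-10452 + 1151)) - 29916)*3139 = (√(-27893299/8360704 - 9301) - 29916)*3139 = (√(-77790801203/8360704) - 29916)*3139 = (I*√2540569776488777/522544 - 29916)*3139 = (-29916 + I*√2540569776488777/522544)*3139 = -93906324 + 3139*I*√2540569776488777/522544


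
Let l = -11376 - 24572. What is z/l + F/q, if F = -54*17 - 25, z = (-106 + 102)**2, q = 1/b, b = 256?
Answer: -2169533700/8987 ≈ -2.4141e+5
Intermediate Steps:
l = -35948
q = 1/256 ≈ 0.0039063
z = 16 (z = (-4)**2 = 16)
F = -943 (F = -918 - 25 = -943)
z/l + F/q = 16/(-35948) - 943/1/256 = 16*(-1/35948) - 943*256 = -4/8987 - 241408 = -2169533700/8987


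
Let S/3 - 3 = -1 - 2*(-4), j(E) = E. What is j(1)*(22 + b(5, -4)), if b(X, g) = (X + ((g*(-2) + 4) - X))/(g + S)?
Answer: 292/13 ≈ 22.462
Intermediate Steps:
S = 30 (S = 9 + 3*(-1 - 2*(-4)) = 9 + 3*(-1 + 8) = 9 + 3*7 = 9 + 21 = 30)
b(X, g) = (4 - 2*g)/(30 + g) (b(X, g) = (X + ((g*(-2) + 4) - X))/(g + 30) = (X + ((-2*g + 4) - X))/(30 + g) = (X + ((4 - 2*g) - X))/(30 + g) = (X + (4 - X - 2*g))/(30 + g) = (4 - 2*g)/(30 + g))
j(1)*(22 + b(5, -4)) = 1*(22 + 2*(2 - 1*(-4))/(30 - 4)) = 1*(22 + 2*(2 + 4)/26) = 1*(22 + 2*(1/26)*6) = 1*(22 + 6/13) = 1*(292/13) = 292/13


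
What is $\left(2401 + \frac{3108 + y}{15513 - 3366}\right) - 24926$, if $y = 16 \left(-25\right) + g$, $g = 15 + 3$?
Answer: $- \frac{273608449}{12147} \approx -22525.0$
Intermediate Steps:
$g = 18$
$y = -382$ ($y = 16 \left(-25\right) + 18 = -400 + 18 = -382$)
$\left(2401 + \frac{3108 + y}{15513 - 3366}\right) - 24926 = \left(2401 + \frac{3108 - 382}{15513 - 3366}\right) - 24926 = \left(2401 + \frac{2726}{12147}\right) - 24926 = \frac{29167673}{12147} - 24926 = - \frac{273608449}{12147}$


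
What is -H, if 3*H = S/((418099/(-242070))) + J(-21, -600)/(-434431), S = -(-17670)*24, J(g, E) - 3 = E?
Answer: 14865800909149499/181635166669 ≈ 81844.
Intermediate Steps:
J(g, E) = 3 + E
S = 424080 (S = -17670*(-24) = 424080)
H = -14865800909149499/181635166669 (H = (424080/((418099/(-242070))) + (3 - 600)/(-434431))/3 = (424080/((418099*(-1/242070))) - 597*(-1/434431))/3 = (424080/(-418099/242070) + 597/434431)/3 = (424080*(-242070/418099) + 597/434431)/3 = (-102657045600/418099 + 597/434431)/3 = (⅓)*(-44597402727448497/181635166669) = -14865800909149499/181635166669 ≈ -81844.)
-H = -1*(-14865800909149499/181635166669) = 14865800909149499/181635166669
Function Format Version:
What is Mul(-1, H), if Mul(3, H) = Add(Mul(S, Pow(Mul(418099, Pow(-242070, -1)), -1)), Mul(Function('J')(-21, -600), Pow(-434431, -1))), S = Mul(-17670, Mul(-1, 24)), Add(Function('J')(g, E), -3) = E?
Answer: Rational(14865800909149499, 181635166669) ≈ 81844.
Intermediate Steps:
Function('J')(g, E) = Add(3, E)
S = 424080 (S = Mul(-17670, -24) = 424080)
H = Rational(-14865800909149499, 181635166669) (H = Mul(Rational(1, 3), Add(Mul(424080, Pow(Mul(418099, Pow(-242070, -1)), -1)), Mul(Add(3, -600), Pow(-434431, -1)))) = Mul(Rational(1, 3), Add(Mul(424080, Pow(Mul(418099, Rational(-1, 242070)), -1)), Mul(-597, Rational(-1, 434431)))) = Mul(Rational(1, 3), Add(Mul(424080, Pow(Rational(-418099, 242070), -1)), Rational(597, 434431))) = Mul(Rational(1, 3), Add(Mul(424080, Rational(-242070, 418099)), Rational(597, 434431))) = Mul(Rational(1, 3), Add(Rational(-102657045600, 418099), Rational(597, 434431))) = Mul(Rational(1, 3), Rational(-44597402727448497, 181635166669)) = Rational(-14865800909149499, 181635166669) ≈ -81844.)
Mul(-1, H) = Mul(-1, Rational(-14865800909149499, 181635166669)) = Rational(14865800909149499, 181635166669)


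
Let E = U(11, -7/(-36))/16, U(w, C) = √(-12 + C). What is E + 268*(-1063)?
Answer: -284884 + 5*I*√17/96 ≈ -2.8488e+5 + 0.21475*I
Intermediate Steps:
E = 5*I*√17/96 (E = √(-12 - 7/(-36))/16 = √(-12 - 7*(-1/36))*(1/16) = √(-12 + 7/36)*(1/16) = √(-425/36)*(1/16) = (5*I*√17/6)*(1/16) = 5*I*√17/96 ≈ 0.21475*I)
E + 268*(-1063) = 5*I*√17/96 + 268*(-1063) = 5*I*√17/96 - 284884 = -284884 + 5*I*√17/96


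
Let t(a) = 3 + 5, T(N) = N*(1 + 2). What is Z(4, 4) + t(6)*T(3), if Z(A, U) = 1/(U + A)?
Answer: 577/8 ≈ 72.125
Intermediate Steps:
T(N) = 3*N (T(N) = N*3 = 3*N)
Z(A, U) = 1/(A + U)
t(a) = 8
Z(4, 4) + t(6)*T(3) = 1/(4 + 4) + 8*(3*3) = 1/8 + 8*9 = ⅛ + 72 = 577/8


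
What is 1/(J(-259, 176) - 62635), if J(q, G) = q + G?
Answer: -1/62718 ≈ -1.5944e-5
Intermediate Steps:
J(q, G) = G + q
1/(J(-259, 176) - 62635) = 1/((176 - 259) - 62635) = 1/(-83 - 62635) = 1/(-62718) = -1/62718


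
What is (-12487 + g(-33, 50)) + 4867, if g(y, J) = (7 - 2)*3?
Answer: -7605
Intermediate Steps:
g(y, J) = 15 (g(y, J) = 5*3 = 15)
(-12487 + g(-33, 50)) + 4867 = (-12487 + 15) + 4867 = -12472 + 4867 = -7605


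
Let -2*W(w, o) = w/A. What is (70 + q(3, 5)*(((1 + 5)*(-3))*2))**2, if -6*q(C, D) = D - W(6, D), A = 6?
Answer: 10609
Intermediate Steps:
W(w, o) = -w/12 (W(w, o) = -w/(2*6) = -w/12)
q(C, D) = -1/12 - D/6 (q(C, D) = -(D - (-1)*6/12)/6 = -(D - 1*(-1/2))/6 = -(D + 1/2)/6 = -(1/2 + D)/6 = -1/12 - D/6)
(70 + q(3, 5)*(((1 + 5)*(-3))*2))**2 = (70 + (-1/12 - 1/6*5)*(((1 + 5)*(-3))*2))**2 = (70 + (-1/12 - 5/6)*((6*(-3))*2))**2 = (70 - (-33)*2/2)**2 = (70 - 11/12*(-36))**2 = (70 + 33)**2 = 103**2 = 10609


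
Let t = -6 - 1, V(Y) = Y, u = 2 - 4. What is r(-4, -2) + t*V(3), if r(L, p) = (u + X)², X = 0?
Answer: -17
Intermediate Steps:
u = -2
t = -7
r(L, p) = 4 (r(L, p) = (-2 + 0)² = (-2)² = 4)
r(-4, -2) + t*V(3) = 4 - 7*3 = 4 - 21 = -17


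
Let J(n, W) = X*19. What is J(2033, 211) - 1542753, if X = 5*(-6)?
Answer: -1543323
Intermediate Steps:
X = -30
J(n, W) = -570 (J(n, W) = -30*19 = -570)
J(2033, 211) - 1542753 = -570 - 1542753 = -1543323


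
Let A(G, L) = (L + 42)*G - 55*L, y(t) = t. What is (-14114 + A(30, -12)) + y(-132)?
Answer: -12686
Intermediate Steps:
A(G, L) = -55*L + G*(42 + L) (A(G, L) = (42 + L)*G - 55*L = G*(42 + L) - 55*L = -55*L + G*(42 + L))
(-14114 + A(30, -12)) + y(-132) = (-14114 + (-55*(-12) + 42*30 + 30*(-12))) - 132 = (-14114 + (660 + 1260 - 360)) - 132 = (-14114 + 1560) - 132 = -12554 - 132 = -12686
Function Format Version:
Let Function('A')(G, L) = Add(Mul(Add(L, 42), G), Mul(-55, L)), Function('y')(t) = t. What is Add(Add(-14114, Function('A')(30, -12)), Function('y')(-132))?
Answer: -12686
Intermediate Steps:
Function('A')(G, L) = Add(Mul(-55, L), Mul(G, Add(42, L))) (Function('A')(G, L) = Add(Mul(Add(42, L), G), Mul(-55, L)) = Add(Mul(G, Add(42, L)), Mul(-55, L)) = Add(Mul(-55, L), Mul(G, Add(42, L))))
Add(Add(-14114, Function('A')(30, -12)), Function('y')(-132)) = Add(Add(-14114, Add(Mul(-55, -12), Mul(42, 30), Mul(30, -12))), -132) = Add(Add(-14114, Add(660, 1260, -360)), -132) = Add(Add(-14114, 1560), -132) = Add(-12554, -132) = -12686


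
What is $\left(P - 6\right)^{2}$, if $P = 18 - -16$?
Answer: $784$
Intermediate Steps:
$P = 34$ ($P = 18 + 16 = 34$)
$\left(P - 6\right)^{2} = \left(34 - 6\right)^{2} = 28^{2} = 784$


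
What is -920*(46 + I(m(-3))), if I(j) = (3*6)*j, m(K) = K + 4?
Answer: -58880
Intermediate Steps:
m(K) = 4 + K
I(j) = 18*j
-920*(46 + I(m(-3))) = -920*(46 + 18*(4 - 3)) = -920*(46 + 18*1) = -920*(46 + 18) = -920*64 = -20*2944 = -58880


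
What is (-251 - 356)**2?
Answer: 368449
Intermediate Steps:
(-251 - 356)**2 = (-607)**2 = 368449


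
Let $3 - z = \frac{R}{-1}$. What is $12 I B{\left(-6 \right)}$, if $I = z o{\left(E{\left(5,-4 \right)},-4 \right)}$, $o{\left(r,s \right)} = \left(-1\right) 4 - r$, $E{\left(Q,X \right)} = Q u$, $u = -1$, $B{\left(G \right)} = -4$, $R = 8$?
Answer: $-528$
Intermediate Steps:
$E{\left(Q,X \right)} = - Q$ ($E{\left(Q,X \right)} = Q \left(-1\right) = - Q$)
$o{\left(r,s \right)} = -4 - r$
$z = 11$ ($z = 3 - \frac{8}{-1} = 3 - 8 \left(-1\right) = 3 - -8 = 3 + 8 = 11$)
$I = 11$ ($I = 11 \left(-4 - \left(-1\right) 5\right) = 11 \left(-4 - -5\right) = 11 \left(-4 + 5\right) = 11 \cdot 1 = 11$)
$12 I B{\left(-6 \right)} = 12 \cdot 11 \left(-4\right) = 132 \left(-4\right) = -528$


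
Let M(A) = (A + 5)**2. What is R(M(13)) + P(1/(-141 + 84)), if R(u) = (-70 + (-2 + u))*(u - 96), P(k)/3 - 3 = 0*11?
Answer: 57465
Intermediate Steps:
M(A) = (5 + A)**2
P(k) = 9 (P(k) = 9 + 3*(0*11) = 9 + 3*0 = 9 + 0 = 9)
R(u) = (-96 + u)*(-72 + u) (R(u) = (-72 + u)*(-96 + u) = (-96 + u)*(-72 + u))
R(M(13)) + P(1/(-141 + 84)) = (6912 + ((5 + 13)**2)**2 - 168*(5 + 13)**2) + 9 = (6912 + (18**2)**2 - 168*18**2) + 9 = (6912 + 324**2 - 168*324) + 9 = (6912 + 104976 - 54432) + 9 = 57456 + 9 = 57465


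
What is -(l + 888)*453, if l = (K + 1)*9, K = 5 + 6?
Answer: -451188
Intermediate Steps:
K = 11
l = 108 (l = (11 + 1)*9 = 12*9 = 108)
-(l + 888)*453 = -(108 + 888)*453 = -996*453 = -1*451188 = -451188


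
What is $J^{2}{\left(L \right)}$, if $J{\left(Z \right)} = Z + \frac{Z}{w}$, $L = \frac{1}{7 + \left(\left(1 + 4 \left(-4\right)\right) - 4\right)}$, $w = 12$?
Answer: $\frac{169}{20736} \approx 0.0081501$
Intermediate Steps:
$L = - \frac{1}{12}$ ($L = \frac{1}{7 + \left(\left(1 - 16\right) - 4\right)} = \frac{1}{7 - 19} = \frac{1}{-12} = - \frac{1}{12} \approx -0.083333$)
$J{\left(Z \right)} = \frac{13 Z}{12}$ ($J{\left(Z \right)} = Z + \frac{Z}{12} = \frac{13 Z}{12}$)
$J^{2}{\left(L \right)} = \left(\frac{13}{12} \left(- \frac{1}{12}\right)\right)^{2} = \left(- \frac{13}{144}\right)^{2} = \frac{169}{20736}$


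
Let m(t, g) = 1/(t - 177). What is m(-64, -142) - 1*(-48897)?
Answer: 11784176/241 ≈ 48897.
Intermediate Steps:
m(t, g) = 1/(-177 + t)
m(-64, -142) - 1*(-48897) = 1/(-177 - 64) - 1*(-48897) = 1/(-241) + 48897 = -1/241 + 48897 = 11784176/241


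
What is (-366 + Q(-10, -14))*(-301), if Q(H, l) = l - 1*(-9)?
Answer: 111671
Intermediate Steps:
Q(H, l) = 9 + l (Q(H, l) = l + 9 = 9 + l)
(-366 + Q(-10, -14))*(-301) = (-366 + (9 - 14))*(-301) = (-366 - 5)*(-301) = -371*(-301) = 111671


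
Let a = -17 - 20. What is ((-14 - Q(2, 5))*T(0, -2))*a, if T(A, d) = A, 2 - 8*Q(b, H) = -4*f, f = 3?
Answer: 0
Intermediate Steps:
Q(b, H) = 7/4 (Q(b, H) = ¼ - (-1)*3/2 = ¼ - ⅛*(-12) = ¼ + 3/2 = 7/4)
a = -37
((-14 - Q(2, 5))*T(0, -2))*a = ((-14 - 1*7/4)*0)*(-37) = ((-14 - 7/4)*0)*(-37) = -63/4*0*(-37) = 0*(-37) = 0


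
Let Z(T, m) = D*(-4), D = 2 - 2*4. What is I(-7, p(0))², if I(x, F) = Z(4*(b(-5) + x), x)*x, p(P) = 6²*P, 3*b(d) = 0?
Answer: 28224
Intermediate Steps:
b(d) = 0 (b(d) = (⅓)*0 = 0)
D = -6 (D = 2 - 8 = -6)
p(P) = 36*P
Z(T, m) = 24 (Z(T, m) = -6*(-4) = 24)
I(x, F) = 24*x
I(-7, p(0))² = (24*(-7))² = (-168)² = 28224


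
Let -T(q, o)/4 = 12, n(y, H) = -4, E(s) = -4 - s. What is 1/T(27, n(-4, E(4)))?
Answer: -1/48 ≈ -0.020833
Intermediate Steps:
T(q, o) = -48 (T(q, o) = -4*12 = -48)
1/T(27, n(-4, E(4))) = 1/(-48) = -1/48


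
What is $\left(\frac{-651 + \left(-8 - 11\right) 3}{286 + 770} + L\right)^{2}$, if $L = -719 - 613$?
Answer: $\frac{13753425625}{7744} \approx 1.776 \cdot 10^{6}$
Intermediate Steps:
$L = -1332$
$\left(\frac{-651 + \left(-8 - 11\right) 3}{286 + 770} + L\right)^{2} = \left(\frac{-651 + \left(-8 - 11\right) 3}{286 + 770} - 1332\right)^{2} = \left(\frac{-651 - 57}{1056} - 1332\right)^{2} = \left(\left(-651 - 57\right) \frac{1}{1056} - 1332\right)^{2} = \left(\left(-708\right) \frac{1}{1056} - 1332\right)^{2} = \left(- \frac{59}{88} - 1332\right)^{2} = \left(- \frac{117275}{88}\right)^{2} = \frac{13753425625}{7744}$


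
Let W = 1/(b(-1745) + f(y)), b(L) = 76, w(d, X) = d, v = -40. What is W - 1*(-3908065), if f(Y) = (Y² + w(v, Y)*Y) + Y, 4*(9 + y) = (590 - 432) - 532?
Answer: 227914442739/58319 ≈ 3.9081e+6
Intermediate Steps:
y = -205/2 (y = -9 + ((590 - 432) - 532)/4 = -9 + (158 - 532)/4 = -9 + (¼)*(-374) = -9 - 187/2 = -205/2 ≈ -102.50)
f(Y) = Y² - 39*Y (f(Y) = (Y² - 40*Y) + Y = Y² - 39*Y)
W = 4/58319 (W = 1/(76 - 205*(-39 - 205/2)/2) = 1/(76 - 205/2*(-283/2)) = 1/(76 + 58015/4) = 1/(58319/4) = 4/58319 ≈ 6.8588e-5)
W - 1*(-3908065) = 4/58319 - 1*(-3908065) = 4/58319 + 3908065 = 227914442739/58319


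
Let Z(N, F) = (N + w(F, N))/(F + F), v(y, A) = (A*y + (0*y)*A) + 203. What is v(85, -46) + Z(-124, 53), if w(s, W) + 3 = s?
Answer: -196508/53 ≈ -3707.7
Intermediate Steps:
v(y, A) = 203 + A*y (v(y, A) = (A*y + 0*A) + 203 = (A*y + 0) + 203 = A*y + 203 = 203 + A*y)
w(s, W) = -3 + s
Z(N, F) = (-3 + F + N)/(2*F) (Z(N, F) = (N + (-3 + F))/(F + F) = (-3 + F + N)/((2*F)) = (-3 + F + N)*(1/(2*F)) = (-3 + F + N)/(2*F))
v(85, -46) + Z(-124, 53) = (203 - 46*85) + (1/2)*(-3 + 53 - 124)/53 = (203 - 3910) + (1/2)*(1/53)*(-74) = -3707 - 37/53 = -196508/53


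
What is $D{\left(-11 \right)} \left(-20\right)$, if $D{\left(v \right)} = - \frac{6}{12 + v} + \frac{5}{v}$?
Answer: $\frac{1420}{11} \approx 129.09$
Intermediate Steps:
$D{\left(-11 \right)} \left(-20\right) = \frac{60 - -11}{\left(-11\right) \left(12 - 11\right)} \left(-20\right) = - \frac{60 + 11}{11 \cdot 1} \left(-20\right) = \left(- \frac{1}{11}\right) 1 \cdot 71 \left(-20\right) = \left(- \frac{71}{11}\right) \left(-20\right) = \frac{1420}{11}$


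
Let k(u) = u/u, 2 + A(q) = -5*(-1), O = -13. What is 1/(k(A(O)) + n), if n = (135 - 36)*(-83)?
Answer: -1/8216 ≈ -0.00012171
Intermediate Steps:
A(q) = 3 (A(q) = -2 - 5*(-1) = -2 + 5 = 3)
k(u) = 1
n = -8217 (n = 99*(-83) = -8217)
1/(k(A(O)) + n) = 1/(1 - 8217) = 1/(-8216) = -1/8216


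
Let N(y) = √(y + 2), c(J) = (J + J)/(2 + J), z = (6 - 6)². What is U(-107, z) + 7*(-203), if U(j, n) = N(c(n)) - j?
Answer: -1314 + √2 ≈ -1312.6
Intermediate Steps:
z = 0 (z = 0² = 0)
c(J) = 2*J/(2 + J) (c(J) = (2*J)/(2 + J) = 2*J/(2 + J))
N(y) = √(2 + y)
U(j, n) = √(2 + 2*n/(2 + n)) - j
U(-107, z) + 7*(-203) = (-1*(-107) + 2*√((1 + 0)/(2 + 0))) + 7*(-203) = (107 + 2*√(1/2)) - 1421 = (107 + 2*√((½)*1)) - 1421 = (107 + 2*√(½)) - 1421 = (107 + 2*(√2/2)) - 1421 = (107 + √2) - 1421 = -1314 + √2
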